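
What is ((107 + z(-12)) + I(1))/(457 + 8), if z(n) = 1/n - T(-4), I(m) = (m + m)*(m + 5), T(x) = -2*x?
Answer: 1331/5580 ≈ 0.23853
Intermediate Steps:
I(m) = 2*m*(5 + m) (I(m) = (2*m)*(5 + m) = 2*m*(5 + m))
z(n) = -8 + 1/n (z(n) = 1/n - (-2)*(-4) = 1/n - 1*8 = 1/n - 8 = -8 + 1/n)
((107 + z(-12)) + I(1))/(457 + 8) = ((107 + (-8 + 1/(-12))) + 2*1*(5 + 1))/(457 + 8) = ((107 + (-8 - 1/12)) + 2*1*6)/465 = ((107 - 97/12) + 12)*(1/465) = (1187/12 + 12)*(1/465) = (1331/12)*(1/465) = 1331/5580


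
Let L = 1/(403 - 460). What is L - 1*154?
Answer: -8779/57 ≈ -154.02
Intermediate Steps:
L = -1/57 (L = 1/(-57) = -1/57 ≈ -0.017544)
L - 1*154 = -1/57 - 1*154 = -1/57 - 154 = -8779/57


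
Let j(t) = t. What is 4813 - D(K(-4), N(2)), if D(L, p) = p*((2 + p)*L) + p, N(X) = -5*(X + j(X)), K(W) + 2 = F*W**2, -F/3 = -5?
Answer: -80847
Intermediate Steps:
F = 15 (F = -3*(-5) = 15)
K(W) = -2 + 15*W**2
N(X) = -10*X (N(X) = -5*(X + X) = -10*X)
D(L, p) = p + L*p*(2 + p) (D(L, p) = p*(L*(2 + p)) + p = L*p*(2 + p) + p = p + L*p*(2 + p))
4813 - D(K(-4), N(2)) = 4813 - (-10*2)*(1 + 2*(-2 + 15*(-4)**2) + (-2 + 15*(-4)**2)*(-10*2)) = 4813 - (-20)*(1 + 2*(-2 + 15*16) + (-2 + 15*16)*(-20)) = 4813 - (-20)*(1 + 2*(-2 + 240) + (-2 + 240)*(-20)) = 4813 - (-20)*(1 + 2*238 + 238*(-20)) = 4813 - (-20)*(1 + 476 - 4760) = 4813 - (-20)*(-4283) = 4813 - 1*85660 = 4813 - 85660 = -80847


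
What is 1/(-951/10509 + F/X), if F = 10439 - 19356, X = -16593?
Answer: 58125279/25976270 ≈ 2.2376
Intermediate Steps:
F = -8917
1/(-951/10509 + F/X) = 1/(-951/10509 - 8917/(-16593)) = 1/(-951*1/10509 - 8917*(-1/16593)) = 1/(-317/3503 + 8917/16593) = 1/(25976270/58125279) = 58125279/25976270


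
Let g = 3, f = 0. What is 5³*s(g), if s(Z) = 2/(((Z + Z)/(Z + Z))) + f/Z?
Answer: 250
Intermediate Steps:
s(Z) = 2 (s(Z) = 2/(((Z + Z)/(Z + Z))) + 0/Z = 2/(((2*Z)/((2*Z)))) + 0 = 2/(((2*Z)*(1/(2*Z)))) + 0 = 2/1 + 0 = 2*1 + 0 = 2 + 0 = 2)
5³*s(g) = 5³*2 = 125*2 = 250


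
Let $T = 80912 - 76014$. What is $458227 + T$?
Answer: $463125$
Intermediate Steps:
$T = 4898$ ($T = 80912 - 76014 = 4898$)
$458227 + T = 458227 + 4898 = 463125$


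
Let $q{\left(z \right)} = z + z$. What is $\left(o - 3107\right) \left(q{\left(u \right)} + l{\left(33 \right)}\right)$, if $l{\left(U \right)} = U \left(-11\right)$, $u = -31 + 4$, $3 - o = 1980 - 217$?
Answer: $2029539$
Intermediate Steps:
$o = -1760$ ($o = 3 - \left(1980 - 217\right) = 3 - 1763 = -1760$)
$u = -27$
$l{\left(U \right)} = - 11 U$
$q{\left(z \right)} = 2 z$
$\left(o - 3107\right) \left(q{\left(u \right)} + l{\left(33 \right)}\right) = \left(-1760 - 3107\right) \left(2 \left(-27\right) - 363\right) = - 4867 \left(-54 - 363\right) = \left(-4867\right) \left(-417\right) = 2029539$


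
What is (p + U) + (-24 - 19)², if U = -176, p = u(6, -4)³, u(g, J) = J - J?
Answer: 1673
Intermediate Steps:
u(g, J) = 0
p = 0 (p = 0³ = 0)
(p + U) + (-24 - 19)² = (0 - 176) + (-24 - 19)² = -176 + (-43)² = -176 + 1849 = 1673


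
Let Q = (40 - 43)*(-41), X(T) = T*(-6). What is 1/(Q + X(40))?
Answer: -1/117 ≈ -0.0085470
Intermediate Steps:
X(T) = -6*T
Q = 123 (Q = -3*(-41) = 123)
1/(Q + X(40)) = 1/(123 - 6*40) = 1/(123 - 240) = 1/(-117) = -1/117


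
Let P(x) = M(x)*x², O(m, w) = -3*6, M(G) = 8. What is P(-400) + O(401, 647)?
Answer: 1279982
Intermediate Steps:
O(m, w) = -18
P(x) = 8*x²
P(-400) + O(401, 647) = 8*(-400)² - 18 = 8*160000 - 18 = 1280000 - 18 = 1279982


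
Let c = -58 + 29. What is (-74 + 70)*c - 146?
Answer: -30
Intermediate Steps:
c = -29
(-74 + 70)*c - 146 = (-74 + 70)*(-29) - 146 = -4*(-29) - 146 = 116 - 146 = -30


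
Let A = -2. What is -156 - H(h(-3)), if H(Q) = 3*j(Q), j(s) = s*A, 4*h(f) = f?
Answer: -321/2 ≈ -160.50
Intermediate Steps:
h(f) = f/4
j(s) = -2*s (j(s) = s*(-2) = -2*s)
H(Q) = -6*Q (H(Q) = 3*(-2*Q) = -6*Q)
-156 - H(h(-3)) = -156 - (-6)*(1/4)*(-3) = -156 - (-6)*(-3)/4 = -156 - 1*9/2 = -156 - 9/2 = -321/2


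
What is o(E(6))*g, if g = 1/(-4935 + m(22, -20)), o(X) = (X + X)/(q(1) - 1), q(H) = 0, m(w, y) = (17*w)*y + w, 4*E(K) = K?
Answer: 1/4131 ≈ 0.00024207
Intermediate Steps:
E(K) = K/4
m(w, y) = w + 17*w*y (m(w, y) = 17*w*y + w = w + 17*w*y)
o(X) = -2*X (o(X) = (X + X)/(0 - 1) = (2*X)/(-1) = (2*X)*(-1) = -2*X)
g = -1/12393 (g = 1/(-4935 + 22*(1 + 17*(-20))) = 1/(-4935 + 22*(1 - 340)) = 1/(-4935 + 22*(-339)) = 1/(-4935 - 7458) = 1/(-12393) = -1/12393 ≈ -8.0691e-5)
o(E(6))*g = -6/2*(-1/12393) = -2*3/2*(-1/12393) = -3*(-1/12393) = 1/4131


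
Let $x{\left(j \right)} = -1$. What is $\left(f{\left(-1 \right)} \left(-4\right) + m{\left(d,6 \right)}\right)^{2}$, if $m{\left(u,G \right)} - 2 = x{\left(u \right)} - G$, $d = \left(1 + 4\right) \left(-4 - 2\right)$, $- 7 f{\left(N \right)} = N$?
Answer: $\frac{1521}{49} \approx 31.041$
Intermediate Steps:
$f{\left(N \right)} = - \frac{N}{7}$
$d = -30$ ($d = 5 \left(-6\right) = -30$)
$m{\left(u,G \right)} = 1 - G$ ($m{\left(u,G \right)} = 2 - \left(1 + G\right) = 1 - G$)
$\left(f{\left(-1 \right)} \left(-4\right) + m{\left(d,6 \right)}\right)^{2} = \left(\left(- \frac{1}{7}\right) \left(-1\right) \left(-4\right) + \left(1 - 6\right)\right)^{2} = \left(\frac{1}{7} \left(-4\right) + \left(1 - 6\right)\right)^{2} = \left(- \frac{4}{7} - 5\right)^{2} = \left(- \frac{39}{7}\right)^{2} = \frac{1521}{49}$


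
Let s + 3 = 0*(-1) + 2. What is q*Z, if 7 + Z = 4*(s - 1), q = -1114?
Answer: 16710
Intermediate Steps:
s = -1 (s = -3 + (0*(-1) + 2) = -3 + (0 + 2) = -3 + 2 = -1)
Z = -15 (Z = -7 + 4*(-1 - 1) = -7 + 4*(-2) = -7 - 8 = -15)
q*Z = -1114*(-15) = 16710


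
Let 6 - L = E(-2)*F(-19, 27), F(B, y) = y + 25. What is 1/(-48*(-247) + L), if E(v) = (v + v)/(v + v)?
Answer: 1/11810 ≈ 8.4674e-5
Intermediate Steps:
F(B, y) = 25 + y
E(v) = 1 (E(v) = (2*v)/((2*v)) = (2*v)*(1/(2*v)) = 1)
L = -46 (L = 6 - (25 + 27) = 6 - 52 = -46)
1/(-48*(-247) + L) = 1/(-48*(-247) - 46) = 1/(11856 - 46) = 1/11810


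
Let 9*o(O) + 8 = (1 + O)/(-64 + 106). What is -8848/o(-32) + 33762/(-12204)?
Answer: 6800737387/746478 ≈ 9110.4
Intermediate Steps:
o(O) = -335/378 + O/378 (o(O) = -8/9 + ((1 + O)/(-64 + 106))/9 = -8/9 + ((1 + O)/42)/9 = -8/9 + ((1 + O)*(1/42))/9 = -8/9 + (1/42 + O/42)/9 = -8/9 + (1/378 + O/378) = -335/378 + O/378)
-8848/o(-32) + 33762/(-12204) = -8848/(-335/378 + (1/378)*(-32)) + 33762/(-12204) = -8848/(-335/378 - 16/189) + 33762*(-1/12204) = -8848/(-367/378) - 5627/2034 = -8848*(-378/367) - 5627/2034 = 3344544/367 - 5627/2034 = 6800737387/746478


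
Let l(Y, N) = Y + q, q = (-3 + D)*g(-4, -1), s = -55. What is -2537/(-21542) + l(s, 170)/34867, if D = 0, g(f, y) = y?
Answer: 87337395/751104914 ≈ 0.11628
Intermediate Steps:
q = 3 (q = (-3 + 0)*(-1) = -3*(-1) = 3)
l(Y, N) = 3 + Y (l(Y, N) = Y + 3 = 3 + Y)
-2537/(-21542) + l(s, 170)/34867 = -2537/(-21542) + (3 - 55)/34867 = -2537*(-1/21542) - 52*1/34867 = 2537/21542 - 52/34867 = 87337395/751104914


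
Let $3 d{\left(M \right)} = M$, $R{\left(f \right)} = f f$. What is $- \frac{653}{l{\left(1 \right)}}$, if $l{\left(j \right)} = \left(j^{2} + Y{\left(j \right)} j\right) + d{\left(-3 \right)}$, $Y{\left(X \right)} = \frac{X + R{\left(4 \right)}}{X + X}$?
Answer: $- \frac{1306}{17} \approx -76.823$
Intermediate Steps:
$R{\left(f \right)} = f^{2}$
$Y{\left(X \right)} = \frac{16 + X}{2 X}$ ($Y{\left(X \right)} = \frac{X + 4^{2}}{X + X} = \frac{X + 16}{2 X} = \left(16 + X\right) \frac{1}{2 X} = \frac{16 + X}{2 X}$)
$d{\left(M \right)} = \frac{M}{3}$
$l{\left(j \right)} = 7 + j^{2} + \frac{j}{2}$ ($l{\left(j \right)} = \left(j^{2} + \frac{16 + j}{2 j} j\right) + \frac{1}{3} \left(-3\right) = \left(j^{2} + \left(8 + \frac{j}{2}\right)\right) - 1 = \left(8 + j^{2} + \frac{j}{2}\right) - 1 = 7 + j^{2} + \frac{j}{2}$)
$- \frac{653}{l{\left(1 \right)}} = - \frac{653}{7 + 1^{2} + \frac{1}{2} \cdot 1} = - \frac{653}{7 + 1 + \frac{1}{2}} = - \frac{653}{\frac{17}{2}} = \left(-653\right) \frac{2}{17} = - \frac{1306}{17}$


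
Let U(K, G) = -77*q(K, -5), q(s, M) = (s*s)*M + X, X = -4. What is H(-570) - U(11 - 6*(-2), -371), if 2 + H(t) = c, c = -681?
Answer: -204656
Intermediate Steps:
q(s, M) = -4 + M*s² (q(s, M) = (s*s)*M - 4 = s²*M - 4 = M*s² - 4 = -4 + M*s²)
U(K, G) = 308 + 385*K² (U(K, G) = -77*(-4 - 5*K²) = 308 + 385*K²)
H(t) = -683 (H(t) = -2 - 681 = -683)
H(-570) - U(11 - 6*(-2), -371) = -683 - (308 + 385*(11 - 6*(-2))²) = -683 - (308 + 385*(11 + 12)²) = -683 - (308 + 385*23²) = -683 - (308 + 385*529) = -683 - (308 + 203665) = -683 - 1*203973 = -683 - 203973 = -204656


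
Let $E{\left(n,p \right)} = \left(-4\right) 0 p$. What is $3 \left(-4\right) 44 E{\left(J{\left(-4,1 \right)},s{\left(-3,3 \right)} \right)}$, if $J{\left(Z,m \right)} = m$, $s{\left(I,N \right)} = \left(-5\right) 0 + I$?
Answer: $0$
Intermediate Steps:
$s{\left(I,N \right)} = I$ ($s{\left(I,N \right)} = 0 + I = I$)
$E{\left(n,p \right)} = 0$ ($E{\left(n,p \right)} = 0 p = 0$)
$3 \left(-4\right) 44 E{\left(J{\left(-4,1 \right)},s{\left(-3,3 \right)} \right)} = 3 \left(-4\right) 44 \cdot 0 = \left(-12\right) 44 \cdot 0 = \left(-528\right) 0 = 0$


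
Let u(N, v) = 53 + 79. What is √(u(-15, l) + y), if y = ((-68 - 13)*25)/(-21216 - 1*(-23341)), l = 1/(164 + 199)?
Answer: √946815/85 ≈ 11.448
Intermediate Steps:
l = 1/363 ≈ 0.0027548
u(N, v) = 132
y = -81/85 (y = (-81*25)/(-21216 + 23341) = -2025/2125 = -2025*1/2125 = -81/85 ≈ -0.95294)
√(u(-15, l) + y) = √(132 - 81/85) = √(11139/85) = √946815/85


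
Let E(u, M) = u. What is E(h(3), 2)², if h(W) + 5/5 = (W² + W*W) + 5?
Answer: 484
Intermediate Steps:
h(W) = 4 + 2*W² (h(W) = -1 + ((W² + W*W) + 5) = -1 + ((W² + W²) + 5) = -1 + (2*W² + 5) = -1 + (5 + 2*W²) = 4 + 2*W²)
E(h(3), 2)² = (4 + 2*3²)² = (4 + 2*9)² = (4 + 18)² = 22² = 484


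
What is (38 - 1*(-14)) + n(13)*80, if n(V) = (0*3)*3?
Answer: 52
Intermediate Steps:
n(V) = 0 (n(V) = 0*3 = 0)
(38 - 1*(-14)) + n(13)*80 = (38 - 1*(-14)) + 0*80 = (38 + 14) + 0 = 52 + 0 = 52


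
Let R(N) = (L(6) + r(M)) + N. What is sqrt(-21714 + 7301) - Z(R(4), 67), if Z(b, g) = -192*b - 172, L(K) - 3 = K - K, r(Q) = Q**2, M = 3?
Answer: 3244 + I*sqrt(14413) ≈ 3244.0 + 120.05*I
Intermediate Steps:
L(K) = 3 (L(K) = 3 + (K - K) = 3 + 0 = 3)
R(N) = 12 + N (R(N) = (3 + 3**2) + N = (3 + 9) + N = 12 + N)
Z(b, g) = -172 - 192*b
sqrt(-21714 + 7301) - Z(R(4), 67) = sqrt(-21714 + 7301) - (-172 - 192*(12 + 4)) = sqrt(-14413) - (-172 - 192*16) = I*sqrt(14413) - (-172 - 3072) = I*sqrt(14413) - 1*(-3244) = I*sqrt(14413) + 3244 = 3244 + I*sqrt(14413)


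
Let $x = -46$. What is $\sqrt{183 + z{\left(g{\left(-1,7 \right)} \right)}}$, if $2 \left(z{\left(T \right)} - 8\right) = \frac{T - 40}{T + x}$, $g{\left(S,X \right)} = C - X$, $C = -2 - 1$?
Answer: $\frac{\sqrt{150094}}{28} \approx 13.836$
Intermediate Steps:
$C = -3$
$g{\left(S,X \right)} = -3 - X$
$z{\left(T \right)} = 8 + \frac{-40 + T}{2 \left(-46 + T\right)}$ ($z{\left(T \right)} = 8 + \frac{\left(T - 40\right) \frac{1}{T - 46}}{2} = 8 + \frac{\left(-40 + T\right) \frac{1}{-46 + T}}{2} = 8 + \frac{\frac{1}{-46 + T} \left(-40 + T\right)}{2} = 8 + \frac{-40 + T}{2 \left(-46 + T\right)}$)
$\sqrt{183 + z{\left(g{\left(-1,7 \right)} \right)}} = \sqrt{183 + \frac{-776 + 17 \left(-3 - 7\right)}{2 \left(-46 - 10\right)}} = \sqrt{183 + \frac{-776 + 17 \left(-10\right)}{2 \left(-46 - 10\right)}} = \sqrt{183 + \frac{-776 - 170}{2 \left(-56\right)}} = \sqrt{183 + \frac{1}{2} \left(- \frac{1}{56}\right) \left(-946\right)} = \sqrt{183 + \frac{473}{56}} = \sqrt{\frac{10721}{56}} = \frac{\sqrt{150094}}{28}$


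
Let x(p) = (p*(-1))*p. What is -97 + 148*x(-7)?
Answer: -7349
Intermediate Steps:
x(p) = -p² (x(p) = (-p)*p = -p²)
-97 + 148*x(-7) = -97 + 148*(-1*(-7)²) = -97 + 148*(-1*49) = -97 + 148*(-49) = -97 - 7252 = -7349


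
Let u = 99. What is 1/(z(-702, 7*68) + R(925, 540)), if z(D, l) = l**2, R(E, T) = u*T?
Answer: 1/280036 ≈ 3.5710e-6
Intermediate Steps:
R(E, T) = 99*T
1/(z(-702, 7*68) + R(925, 540)) = 1/((7*68)**2 + 99*540) = 1/(476**2 + 53460) = 1/(226576 + 53460) = 1/280036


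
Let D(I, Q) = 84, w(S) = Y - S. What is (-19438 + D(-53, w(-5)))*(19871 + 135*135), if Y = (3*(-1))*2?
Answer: -737309984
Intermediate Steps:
Y = -6 (Y = -3*2 = -6)
w(S) = -6 - S
(-19438 + D(-53, w(-5)))*(19871 + 135*135) = (-19438 + 84)*(19871 + 135*135) = -19354*(19871 + 18225) = -19354*38096 = -737309984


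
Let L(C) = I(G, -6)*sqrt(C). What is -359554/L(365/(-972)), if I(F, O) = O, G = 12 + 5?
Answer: -1078662*I*sqrt(1095)/365 ≈ -97791.0*I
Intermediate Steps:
G = 17
L(C) = -6*sqrt(C)
-359554/L(365/(-972)) = -359554*3*I*sqrt(1095)/365 = -1078662*I*sqrt(1095)/365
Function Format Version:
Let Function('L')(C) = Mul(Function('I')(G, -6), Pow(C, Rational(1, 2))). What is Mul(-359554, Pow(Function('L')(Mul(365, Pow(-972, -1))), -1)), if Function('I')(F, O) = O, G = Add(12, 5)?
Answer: Mul(Rational(-1078662, 365), I, Pow(1095, Rational(1, 2))) ≈ Mul(-97791., I)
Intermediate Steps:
G = 17
Function('L')(C) = Mul(-6, Pow(C, Rational(1, 2)))
Mul(-359554, Pow(Function('L')(Mul(365, Pow(-972, -1))), -1)) = Mul(-359554, Pow(Mul(-6, Pow(Mul(365, Pow(-972, -1)), Rational(1, 2))), -1)) = Mul(-359554, Pow(Mul(-6, Pow(Mul(365, Rational(-1, 972)), Rational(1, 2))), -1)) = Mul(-359554, Pow(Mul(-6, Pow(Rational(-365, 972), Rational(1, 2))), -1)) = Mul(-359554, Pow(Mul(-6, Mul(Rational(1, 54), I, Pow(1095, Rational(1, 2)))), -1)) = Mul(-359554, Pow(Mul(Rational(-1, 9), I, Pow(1095, Rational(1, 2))), -1)) = Mul(-359554, Mul(Rational(3, 365), I, Pow(1095, Rational(1, 2)))) = Mul(Rational(-1078662, 365), I, Pow(1095, Rational(1, 2)))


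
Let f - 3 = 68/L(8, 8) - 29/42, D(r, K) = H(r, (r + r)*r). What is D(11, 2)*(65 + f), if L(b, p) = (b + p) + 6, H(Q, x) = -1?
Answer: -32525/462 ≈ -70.400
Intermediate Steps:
D(r, K) = -1
L(b, p) = 6 + b + p
f = 2495/462 (f = 3 + (68/(6 + 8 + 8) - 29/42) = 3 + (68/22 - 29*1/42) = 3 + (68*(1/22) - 29/42) = 3 + (34/11 - 29/42) = 3 + 1109/462 = 2495/462 ≈ 5.4004)
D(11, 2)*(65 + f) = -(65 + 2495/462) = -1*32525/462 = -32525/462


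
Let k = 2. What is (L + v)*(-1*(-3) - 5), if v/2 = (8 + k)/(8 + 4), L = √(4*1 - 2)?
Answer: -10/3 - 2*√2 ≈ -6.1618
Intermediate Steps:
L = √2 (L = √(4 - 2) = √2 ≈ 1.4142)
v = 5/3 (v = 2*((8 + 2)/(8 + 4)) = 2*(10/12) = 2*(10*(1/12)) = 2*(⅚) = 5/3 ≈ 1.6667)
(L + v)*(-1*(-3) - 5) = (√2 + 5/3)*(-1*(-3) - 5) = (5/3 + √2)*(3 - 5) = (5/3 + √2)*(-2) = -10/3 - 2*√2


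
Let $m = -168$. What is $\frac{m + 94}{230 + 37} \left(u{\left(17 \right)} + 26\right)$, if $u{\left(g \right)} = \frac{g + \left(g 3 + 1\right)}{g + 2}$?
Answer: $- \frac{41662}{5073} \approx -8.2125$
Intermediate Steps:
$u{\left(g \right)} = \frac{1 + 4 g}{2 + g}$ ($u{\left(g \right)} = \frac{g + \left(3 g + 1\right)}{2 + g} = \frac{g + \left(1 + 3 g\right)}{2 + g} = \frac{1 + 4 g}{2 + g}$)
$\frac{m + 94}{230 + 37} \left(u{\left(17 \right)} + 26\right) = \frac{-168 + 94}{230 + 37} \left(\frac{1 + 4 \cdot 17}{2 + 17} + 26\right) = - \frac{74}{267} \left(\frac{1 + 68}{19} + 26\right) = \left(-74\right) \frac{1}{267} \left(\frac{1}{19} \cdot 69 + 26\right) = - \frac{74 \left(\frac{69}{19} + 26\right)}{267} = \left(- \frac{74}{267}\right) \frac{563}{19} = - \frac{41662}{5073}$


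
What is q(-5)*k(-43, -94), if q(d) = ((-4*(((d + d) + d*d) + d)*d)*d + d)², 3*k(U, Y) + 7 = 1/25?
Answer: -2343258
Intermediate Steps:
k(U, Y) = -58/25 (k(U, Y) = -7/3 + (⅓)/25 = -7/3 + (⅓)*(1/25) = -7/3 + 1/75 = -58/25)
q(d) = (d - 4*d²*(d² + 3*d))² (q(d) = ((-4*((2*d + d²) + d)*d)*d + d)² = ((-4*((d² + 2*d) + d)*d)*d + d)² = ((-4*(d² + 3*d)*d)*d + d)² = ((-4*d*(d² + 3*d))*d + d)² = (-4*d²*(d² + 3*d) + d)² = (d - 4*d²*(d² + 3*d))²)
q(-5)*k(-43, -94) = ((-5)²*(-1 + 4*(-5)³ + 12*(-5)²)²)*(-58/25) = (25*(-1 + 4*(-125) + 12*25)²)*(-58/25) = (25*(-1 - 500 + 300)²)*(-58/25) = (25*(-201)²)*(-58/25) = (25*40401)*(-58/25) = 1010025*(-58/25) = -2343258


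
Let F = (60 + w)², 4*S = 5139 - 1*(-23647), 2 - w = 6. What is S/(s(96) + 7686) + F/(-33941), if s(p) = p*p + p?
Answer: 381901357/1153858236 ≈ 0.33098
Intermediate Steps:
w = -4 (w = 2 - 1*6 = 2 - 6 = -4)
S = 14393/2 (S = (5139 - 1*(-23647))/4 = (5139 + 23647)/4 = (¼)*28786 = 14393/2 ≈ 7196.5)
F = 3136 (F = (60 - 4)² = 56² = 3136)
s(p) = p + p² (s(p) = p² + p = p + p²)
S/(s(96) + 7686) + F/(-33941) = 14393/(2*(96*(1 + 96) + 7686)) + 3136/(-33941) = 14393/(2*(96*97 + 7686)) + 3136*(-1/33941) = 14393/(2*(9312 + 7686)) - 3136/33941 = (14393/2)/16998 - 3136/33941 = (14393/2)*(1/16998) - 3136/33941 = 14393/33996 - 3136/33941 = 381901357/1153858236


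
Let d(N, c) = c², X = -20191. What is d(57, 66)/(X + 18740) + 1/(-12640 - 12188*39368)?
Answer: -4257679436075/1418249049504 ≈ -3.0021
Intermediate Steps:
d(57, 66)/(X + 18740) + 1/(-12640 - 12188*39368) = 66²/(-20191 + 18740) + 1/(-12640 - 12188*39368) = 4356/(-1451) + (1/39368)/(-24828) = 4356*(-1/1451) - 1/24828*1/39368 = -4356/1451 - 1/977428704 = -4257679436075/1418249049504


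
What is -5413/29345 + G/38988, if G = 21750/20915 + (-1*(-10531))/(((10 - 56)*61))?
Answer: -2478040063033097/13428905031044280 ≈ -0.18453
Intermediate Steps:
G = -31845073/11737498 (G = 21750*(1/20915) + 10531/((-46*61)) = 4350/4183 + 10531/(-2806) = 4350/4183 + 10531*(-1/2806) = 4350/4183 - 10531/2806 = -31845073/11737498 ≈ -2.7131)
-5413/29345 + G/38988 = -5413/29345 - 31845073/11737498/38988 = -5413*1/29345 - 31845073/11737498*1/38988 = -5413/29345 - 31845073/457621572024 = -2478040063033097/13428905031044280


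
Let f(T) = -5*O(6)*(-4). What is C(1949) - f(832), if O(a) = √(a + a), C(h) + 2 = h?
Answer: 1947 - 40*√3 ≈ 1877.7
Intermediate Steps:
C(h) = -2 + h
O(a) = √2*√a (O(a) = √(2*a) = √2*√a)
f(T) = 40*√3 (f(T) = -5*√2*√6*(-4) = -10*√3*(-4) = 40*√3)
C(1949) - f(832) = (-2 + 1949) - 40*√3 = 1947 - 40*√3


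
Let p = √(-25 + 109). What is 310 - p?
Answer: 310 - 2*√21 ≈ 300.83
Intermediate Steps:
p = 2*√21 (p = √84 = 2*√21 ≈ 9.1651)
310 - p = 310 - 2*√21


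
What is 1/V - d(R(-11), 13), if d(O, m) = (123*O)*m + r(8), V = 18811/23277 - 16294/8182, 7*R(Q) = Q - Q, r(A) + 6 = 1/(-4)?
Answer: 1218071561/225363836 ≈ 5.4049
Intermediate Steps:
r(A) = -25/4 (r(A) = -6 + 1/(-4) = -6 - ¼ = -25/4)
R(Q) = 0 (R(Q) = (Q - Q)/7 = (⅐)*0 = 0)
V = -112681918/95226207 (V = 18811*(1/23277) - 16294*1/8182 = 18811/23277 - 8147/4091 = -112681918/95226207 ≈ -1.1833)
d(O, m) = -25/4 + 123*O*m (d(O, m) = (123*O)*m - 25/4 = 123*O*m - 25/4 = -25/4 + 123*O*m)
1/V - d(R(-11), 13) = 1/(-112681918/95226207) - (-25/4 + 123*0*13) = -95226207/112681918 - (-25/4 + 0) = -95226207/112681918 - 1*(-25/4) = -95226207/112681918 + 25/4 = 1218071561/225363836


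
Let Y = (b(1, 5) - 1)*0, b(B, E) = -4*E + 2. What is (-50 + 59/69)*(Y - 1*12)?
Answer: 13564/23 ≈ 589.74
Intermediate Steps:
b(B, E) = 2 - 4*E
Y = 0 (Y = ((2 - 4*5) - 1)*0 = ((2 - 20) - 1)*0 = (-18 - 1)*0 = -19*0 = 0)
(-50 + 59/69)*(Y - 1*12) = (-50 + 59/69)*(0 - 1*12) = (-50 + 59*(1/69))*(0 - 12) = (-50 + 59/69)*(-12) = -3391/69*(-12) = 13564/23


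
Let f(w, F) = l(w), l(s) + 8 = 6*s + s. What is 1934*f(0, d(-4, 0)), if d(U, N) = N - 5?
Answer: -15472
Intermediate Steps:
l(s) = -8 + 7*s (l(s) = -8 + (6*s + s) = -8 + 7*s)
d(U, N) = -5 + N
f(w, F) = -8 + 7*w
1934*f(0, d(-4, 0)) = 1934*(-8 + 7*0) = 1934*(-8 + 0) = 1934*(-8) = -15472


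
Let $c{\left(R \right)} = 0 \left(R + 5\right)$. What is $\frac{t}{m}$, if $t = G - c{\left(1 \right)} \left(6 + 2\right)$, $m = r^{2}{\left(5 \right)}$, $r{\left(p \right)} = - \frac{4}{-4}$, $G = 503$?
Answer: $503$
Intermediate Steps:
$c{\left(R \right)} = 0$ ($c{\left(R \right)} = 0 \left(5 + R\right) = 0$)
$r{\left(p \right)} = 1$ ($r{\left(p \right)} = \left(-4\right) \left(- \frac{1}{4}\right) = 1$)
$m = 1$ ($m = 1^{2} = 1$)
$t = 503$ ($t = 503 - 0 \left(6 + 2\right) = 503 - 0 \cdot 8 = 503 - 0 = 503 + 0 = 503$)
$\frac{t}{m} = \frac{503}{1} = 503 \cdot 1 = 503$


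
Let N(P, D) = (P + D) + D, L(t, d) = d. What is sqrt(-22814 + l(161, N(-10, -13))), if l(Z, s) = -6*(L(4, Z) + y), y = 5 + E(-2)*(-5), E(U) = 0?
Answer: I*sqrt(23810) ≈ 154.3*I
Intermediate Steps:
N(P, D) = P + 2*D (N(P, D) = (D + P) + D = P + 2*D)
y = 5 (y = 5 + 0*(-5) = 5 + 0 = 5)
l(Z, s) = -30 - 6*Z (l(Z, s) = -6*(Z + 5) = -6*(5 + Z) = -30 - 6*Z)
sqrt(-22814 + l(161, N(-10, -13))) = sqrt(-22814 + (-30 - 6*161)) = sqrt(-22814 + (-30 - 966)) = sqrt(-22814 - 996) = sqrt(-23810) = I*sqrt(23810)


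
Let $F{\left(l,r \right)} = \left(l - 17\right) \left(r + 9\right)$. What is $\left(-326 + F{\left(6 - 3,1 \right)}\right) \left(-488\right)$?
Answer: $227408$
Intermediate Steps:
$F{\left(l,r \right)} = \left(-17 + l\right) \left(9 + r\right)$
$\left(-326 + F{\left(6 - 3,1 \right)}\right) \left(-488\right) = \left(-326 + \left(-153 - 17 + 9 \left(6 - 3\right) + \left(6 - 3\right) 1\right)\right) \left(-488\right) = \left(-326 + \left(-153 - 17 + 9 \cdot 3 + 3 \cdot 1\right)\right) \left(-488\right) = \left(-326 + \left(-153 - 17 + 27 + 3\right)\right) \left(-488\right) = \left(-326 - 140\right) \left(-488\right) = \left(-466\right) \left(-488\right) = 227408$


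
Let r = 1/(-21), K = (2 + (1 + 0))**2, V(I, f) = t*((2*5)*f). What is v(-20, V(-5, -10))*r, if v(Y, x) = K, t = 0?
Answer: -3/7 ≈ -0.42857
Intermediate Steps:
V(I, f) = 0 (V(I, f) = 0*((2*5)*f) = 0*(10*f) = 0)
K = 9 (K = (2 + 1)**2 = 3**2 = 9)
v(Y, x) = 9
r = -1/21 ≈ -0.047619
v(-20, V(-5, -10))*r = 9*(-1/21) = -3/7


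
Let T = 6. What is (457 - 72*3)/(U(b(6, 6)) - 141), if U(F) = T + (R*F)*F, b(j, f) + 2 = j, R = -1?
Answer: -241/151 ≈ -1.5960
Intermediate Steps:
b(j, f) = -2 + j
U(F) = 6 - F² (U(F) = 6 + (-F)*F = 6 - F²)
(457 - 72*3)/(U(b(6, 6)) - 141) = (457 - 72*3)/((6 - (-2 + 6)²) - 141) = (457 - 216)/((6 - 1*4²) - 141) = 241/((6 - 1*16) - 141) = 241/((6 - 16) - 141) = 241/(-10 - 141) = 241/(-151) = 241*(-1/151) = -241/151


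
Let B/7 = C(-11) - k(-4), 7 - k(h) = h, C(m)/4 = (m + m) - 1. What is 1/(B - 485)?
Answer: -1/1206 ≈ -0.00082919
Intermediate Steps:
C(m) = -4 + 8*m (C(m) = 4*((m + m) - 1) = 4*(2*m - 1) = 4*(-1 + 2*m) = -4 + 8*m)
k(h) = 7 - h
B = -721 (B = 7*((-4 + 8*(-11)) - (7 - 1*(-4))) = 7*((-4 - 88) - (7 + 4)) = 7*(-92 - 1*11) = 7*(-92 - 11) = 7*(-103) = -721)
1/(B - 485) = 1/(-721 - 485) = 1/(-1206) = -1/1206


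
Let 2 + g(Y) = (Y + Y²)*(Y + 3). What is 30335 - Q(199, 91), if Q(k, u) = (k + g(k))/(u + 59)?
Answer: -3489547/150 ≈ -23264.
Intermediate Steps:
g(Y) = -2 + (3 + Y)*(Y + Y²) (g(Y) = -2 + (Y + Y²)*(Y + 3) = -2 + (Y + Y²)*(3 + Y) = -2 + (3 + Y)*(Y + Y²))
Q(k, u) = (-2 + k³ + 4*k + 4*k²)/(59 + u) (Q(k, u) = (k + (-2 + k³ + 3*k + 4*k²))/(u + 59) = (-2 + k³ + 4*k + 4*k²)/(59 + u))
30335 - Q(199, 91) = 30335 - (-2 + 199³ + 4*199 + 4*199²)/(59 + 91) = 30335 - (-2 + 7880599 + 796 + 4*39601)/150 = 30335 - (-2 + 7880599 + 796 + 158404)/150 = 30335 - 8039797/150 = -3489547/150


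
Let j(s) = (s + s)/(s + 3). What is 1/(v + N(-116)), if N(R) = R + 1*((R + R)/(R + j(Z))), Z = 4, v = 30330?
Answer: 201/6073420 ≈ 3.3095e-5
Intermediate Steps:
j(s) = 2*s/(3 + s) (j(s) = (2*s)/(3 + s) = 2*s/(3 + s))
N(R) = R + 2*R/(8/7 + R) (N(R) = R + 1*((R + R)/(R + 2*4/(3 + 4))) = R + 1*((2*R)/(R + 2*4/7)) = R + 1*((2*R)/(R + 2*4*(⅐))) = R + 1*((2*R)/(R + 8/7)) = R + 1*((2*R)/(8/7 + R)) = R + 1*(2*R/(8/7 + R)) = R + 2*R/(8/7 + R))
1/(v + N(-116)) = 1/(30330 - 116*(22 + 7*(-116))/(8 + 7*(-116))) = 1/(30330 - 116*(22 - 812)/(8 - 812)) = 1/(30330 - 116*(-790)/(-804)) = 1/(30330 - 116*(-1/804)*(-790)) = 1/(30330 - 22910/201) = 1/(6073420/201) = 201/6073420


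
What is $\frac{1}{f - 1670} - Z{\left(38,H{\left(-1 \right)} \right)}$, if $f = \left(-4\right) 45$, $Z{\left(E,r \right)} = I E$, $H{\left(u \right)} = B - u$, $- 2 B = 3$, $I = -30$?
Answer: $\frac{2108999}{1850} \approx 1140.0$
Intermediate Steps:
$B = - \frac{3}{2}$ ($B = \left(- \frac{1}{2}\right) 3 = - \frac{3}{2} \approx -1.5$)
$H{\left(u \right)} = - \frac{3}{2} - u$
$Z{\left(E,r \right)} = - 30 E$
$f = -180$
$\frac{1}{f - 1670} - Z{\left(38,H{\left(-1 \right)} \right)} = \frac{1}{-180 - 1670} - \left(-30\right) 38 = \frac{1}{-1850} - -1140 = - \frac{1}{1850} + 1140 = \frac{2108999}{1850}$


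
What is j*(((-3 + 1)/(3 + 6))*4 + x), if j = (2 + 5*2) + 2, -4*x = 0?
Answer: -112/9 ≈ -12.444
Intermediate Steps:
x = 0 (x = -¼*0 = 0)
j = 14 (j = (2 + 10) + 2 = 12 + 2 = 14)
j*(((-3 + 1)/(3 + 6))*4 + x) = 14*(((-3 + 1)/(3 + 6))*4 + 0) = 14*(-2/9*4 + 0) = 14*(-8/9 + 0) = 14*(-8/9) = -112/9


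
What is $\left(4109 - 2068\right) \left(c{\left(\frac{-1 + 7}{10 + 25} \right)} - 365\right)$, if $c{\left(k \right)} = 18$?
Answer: $-708227$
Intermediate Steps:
$\left(4109 - 2068\right) \left(c{\left(\frac{-1 + 7}{10 + 25} \right)} - 365\right) = \left(4109 - 2068\right) \left(18 - 365\right) = 2041 \left(-347\right) = -708227$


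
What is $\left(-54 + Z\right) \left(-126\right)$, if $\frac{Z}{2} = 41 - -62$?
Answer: $-19152$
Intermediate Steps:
$Z = 206$ ($Z = 2 \left(41 - -62\right) = 2 \left(41 + 62\right) = 2 \cdot 103 = 206$)
$\left(-54 + Z\right) \left(-126\right) = \left(-54 + 206\right) \left(-126\right) = 152 \left(-126\right) = -19152$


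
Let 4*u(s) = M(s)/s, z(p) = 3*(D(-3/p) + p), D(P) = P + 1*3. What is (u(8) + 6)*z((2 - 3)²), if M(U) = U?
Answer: 75/4 ≈ 18.750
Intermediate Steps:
D(P) = 3 + P (D(P) = P + 3 = 3 + P)
z(p) = 9 - 9/p + 3*p (z(p) = 3*((3 - 3/p) + p) = 3*(3 + p - 3/p) = 9 - 9/p + 3*p)
u(s) = ¼ (u(s) = (s/s)/4 = (¼)*1 = ¼)
(u(8) + 6)*z((2 - 3)²) = (¼ + 6)*(9 - 9/(2 - 3)² + 3*(2 - 3)²) = 25*(9 - 9/((-1)²) + 3*(-1)²)/4 = 25*(9 - 9/1 + 3*1)/4 = 25*(9 - 9*1 + 3)/4 = 25*(9 - 9 + 3)/4 = (25/4)*3 = 75/4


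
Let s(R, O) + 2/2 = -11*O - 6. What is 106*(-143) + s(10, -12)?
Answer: -15033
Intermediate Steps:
s(R, O) = -7 - 11*O (s(R, O) = -1 + (-11*O - 6) = -1 + (-6 - 11*O) = -7 - 11*O)
106*(-143) + s(10, -12) = 106*(-143) + (-7 - 11*(-12)) = -15158 + (-7 + 132) = -15158 + 125 = -15033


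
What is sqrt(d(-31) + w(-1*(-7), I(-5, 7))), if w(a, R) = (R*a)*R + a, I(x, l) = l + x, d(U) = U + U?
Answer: 3*I*sqrt(3) ≈ 5.1962*I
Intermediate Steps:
d(U) = 2*U
w(a, R) = a + a*R**2 (w(a, R) = a*R**2 + a = a + a*R**2)
sqrt(d(-31) + w(-1*(-7), I(-5, 7))) = sqrt(2*(-31) + (-1*(-7))*(1 + (7 - 5)**2)) = sqrt(-62 + 7*(1 + 2**2)) = sqrt(-62 + 7*(1 + 4)) = sqrt(-62 + 7*5) = sqrt(-62 + 35) = sqrt(-27) = 3*I*sqrt(3)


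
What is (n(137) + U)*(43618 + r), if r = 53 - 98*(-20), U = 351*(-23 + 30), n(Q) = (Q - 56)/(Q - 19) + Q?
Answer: 13970980163/118 ≈ 1.1840e+8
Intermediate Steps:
n(Q) = Q + (-56 + Q)/(-19 + Q) (n(Q) = (-56 + Q)/(-19 + Q) + Q = Q + (-56 + Q)/(-19 + Q))
U = 2457 (U = 351*7 = 2457)
r = 2013 (r = 53 + 1960 = 2013)
(n(137) + U)*(43618 + r) = ((-56 + 137² - 18*137)/(-19 + 137) + 2457)*(43618 + 2013) = ((-56 + 18769 - 2466)/118 + 2457)*45631 = ((1/118)*16247 + 2457)*45631 = (16247/118 + 2457)*45631 = (306173/118)*45631 = 13970980163/118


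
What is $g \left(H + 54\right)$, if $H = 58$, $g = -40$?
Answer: $-4480$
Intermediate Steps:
$g \left(H + 54\right) = - 40 \left(58 + 54\right) = \left(-40\right) 112 = -4480$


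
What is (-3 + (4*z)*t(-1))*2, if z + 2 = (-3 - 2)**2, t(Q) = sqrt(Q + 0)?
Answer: -6 + 184*I ≈ -6.0 + 184.0*I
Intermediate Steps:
t(Q) = sqrt(Q)
z = 23 (z = -2 + (-3 - 2)**2 = -2 + (-5)**2 = -2 + 25 = 23)
(-3 + (4*z)*t(-1))*2 = (-3 + (4*23)*sqrt(-1))*2 = (-3 + 92*I)*2 = -6 + 184*I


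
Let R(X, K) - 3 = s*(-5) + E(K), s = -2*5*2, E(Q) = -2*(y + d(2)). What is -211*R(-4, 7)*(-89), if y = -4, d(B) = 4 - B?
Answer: 2009353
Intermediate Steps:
E(Q) = 4 (E(Q) = -2*(-4 + (4 - 1*2)) = -2*(-4 + (4 - 2)) = -2*(-4 + 2) = -2*(-2) = 4)
s = -20 (s = -10*2 = -20)
R(X, K) = 107 (R(X, K) = 3 + (-20*(-5) + 4) = 3 + (100 + 4) = 3 + 104 = 107)
-211*R(-4, 7)*(-89) = -211*107*(-89) = -22577*(-89) = 2009353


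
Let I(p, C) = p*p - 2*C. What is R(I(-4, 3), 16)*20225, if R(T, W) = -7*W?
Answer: -2265200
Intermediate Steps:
I(p, C) = p² - 2*C
R(I(-4, 3), 16)*20225 = -7*16*20225 = -112*20225 = -2265200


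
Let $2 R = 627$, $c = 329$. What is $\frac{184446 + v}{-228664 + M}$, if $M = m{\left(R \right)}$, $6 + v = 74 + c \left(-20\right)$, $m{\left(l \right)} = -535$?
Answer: $- \frac{177934}{229199} \approx -0.77633$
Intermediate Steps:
$R = \frac{627}{2}$ ($R = \frac{1}{2} \cdot 627 = \frac{627}{2} \approx 313.5$)
$v = -6512$ ($v = -6 + \left(74 + 329 \left(-20\right)\right) = -6 + \left(74 - 6580\right) = -6 - 6506 = -6512$)
$M = -535$
$\frac{184446 + v}{-228664 + M} = \frac{184446 - 6512}{-228664 - 535} = \frac{177934}{-229199} = 177934 \left(- \frac{1}{229199}\right) = - \frac{177934}{229199}$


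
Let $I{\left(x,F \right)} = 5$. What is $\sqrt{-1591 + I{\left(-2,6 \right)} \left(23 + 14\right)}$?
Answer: $i \sqrt{1406} \approx 37.497 i$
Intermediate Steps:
$\sqrt{-1591 + I{\left(-2,6 \right)} \left(23 + 14\right)} = \sqrt{-1591 + 5 \left(23 + 14\right)} = \sqrt{-1591 + 5 \cdot 37} = \sqrt{-1591 + 185} = \sqrt{-1406} = i \sqrt{1406}$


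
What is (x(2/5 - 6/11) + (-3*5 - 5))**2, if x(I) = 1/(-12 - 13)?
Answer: 251001/625 ≈ 401.60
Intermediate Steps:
x(I) = -1/25 (x(I) = 1/(-25) = -1/25)
(x(2/5 - 6/11) + (-3*5 - 5))**2 = (-1/25 + (-3*5 - 5))**2 = (-1/25 + (-15 - 5))**2 = (-1/25 - 20)**2 = (-501/25)**2 = 251001/625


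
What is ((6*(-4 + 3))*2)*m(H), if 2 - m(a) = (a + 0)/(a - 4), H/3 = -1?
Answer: -132/7 ≈ -18.857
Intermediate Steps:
H = -3 (H = 3*(-1) = -3)
m(a) = 2 - a/(-4 + a) (m(a) = 2 - (a + 0)/(a - 4) = 2 - a/(-4 + a))
((6*(-4 + 3))*2)*m(H) = ((6*(-4 + 3))*2)*((-8 - 3)/(-4 - 3)) = ((6*(-1))*2)*(-11/(-7)) = (-6*2)*(-1/7*(-11)) = -12*11/7 = -132/7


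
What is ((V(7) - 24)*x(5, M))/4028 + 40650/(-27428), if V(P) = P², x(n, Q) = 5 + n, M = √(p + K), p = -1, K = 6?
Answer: -9805075/6904999 ≈ -1.4200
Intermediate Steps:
M = √5 (M = √(-1 + 6) = √5 ≈ 2.2361)
((V(7) - 24)*x(5, M))/4028 + 40650/(-27428) = ((7² - 24)*(5 + 5))/4028 + 40650/(-27428) = ((49 - 24)*10)*(1/4028) + 40650*(-1/27428) = (25*10)*(1/4028) - 20325/13714 = 250*(1/4028) - 20325/13714 = 125/2014 - 20325/13714 = -9805075/6904999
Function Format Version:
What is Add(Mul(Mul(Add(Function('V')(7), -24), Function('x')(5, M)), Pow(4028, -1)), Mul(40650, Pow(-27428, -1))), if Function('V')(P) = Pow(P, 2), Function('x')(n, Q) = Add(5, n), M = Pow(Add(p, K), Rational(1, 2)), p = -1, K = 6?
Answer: Rational(-9805075, 6904999) ≈ -1.4200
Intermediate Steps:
M = Pow(5, Rational(1, 2)) (M = Pow(Add(-1, 6), Rational(1, 2)) = Pow(5, Rational(1, 2)) ≈ 2.2361)
Add(Mul(Mul(Add(Function('V')(7), -24), Function('x')(5, M)), Pow(4028, -1)), Mul(40650, Pow(-27428, -1))) = Add(Mul(Mul(Add(Pow(7, 2), -24), Add(5, 5)), Pow(4028, -1)), Mul(40650, Pow(-27428, -1))) = Add(Mul(Mul(Add(49, -24), 10), Rational(1, 4028)), Mul(40650, Rational(-1, 27428))) = Add(Mul(Mul(25, 10), Rational(1, 4028)), Rational(-20325, 13714)) = Add(Mul(250, Rational(1, 4028)), Rational(-20325, 13714)) = Add(Rational(125, 2014), Rational(-20325, 13714)) = Rational(-9805075, 6904999)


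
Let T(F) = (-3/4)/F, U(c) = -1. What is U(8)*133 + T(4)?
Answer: -2131/16 ≈ -133.19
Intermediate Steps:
T(F) = -3/(4*F) (T(F) = (-3*¼)/F = -3/(4*F))
U(8)*133 + T(4) = -1*133 - ¾/4 = -133 - ¾*¼ = -133 - 3/16 = -2131/16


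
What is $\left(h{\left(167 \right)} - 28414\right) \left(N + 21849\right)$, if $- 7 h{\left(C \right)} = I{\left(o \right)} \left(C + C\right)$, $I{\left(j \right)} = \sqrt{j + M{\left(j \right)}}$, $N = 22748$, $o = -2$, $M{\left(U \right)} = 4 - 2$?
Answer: $-1267179158$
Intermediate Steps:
$M{\left(U \right)} = 2$
$I{\left(j \right)} = \sqrt{2 + j}$ ($I{\left(j \right)} = \sqrt{j + 2} = \sqrt{2 + j}$)
$h{\left(C \right)} = 0$ ($h{\left(C \right)} = - \frac{\sqrt{2 - 2} \left(C + C\right)}{7} = - \frac{\sqrt{0} \cdot 2 C}{7} = - \frac{0 \cdot 2 C}{7} = \left(- \frac{1}{7}\right) 0 = 0$)
$\left(h{\left(167 \right)} - 28414\right) \left(N + 21849\right) = \left(0 - 28414\right) \left(22748 + 21849\right) = \left(-28414\right) 44597 = -1267179158$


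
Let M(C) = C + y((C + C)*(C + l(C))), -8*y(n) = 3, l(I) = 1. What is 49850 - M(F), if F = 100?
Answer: 398003/8 ≈ 49750.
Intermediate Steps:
y(n) = -3/8 (y(n) = -⅛*3 = -3/8)
M(C) = -3/8 + C (M(C) = C - 3/8 = -3/8 + C)
49850 - M(F) = 49850 - (-3/8 + 100) = 49850 - 1*797/8 = 49850 - 797/8 = 398003/8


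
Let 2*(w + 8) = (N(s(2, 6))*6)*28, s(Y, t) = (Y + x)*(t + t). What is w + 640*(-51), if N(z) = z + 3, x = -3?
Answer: -33404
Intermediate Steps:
s(Y, t) = 2*t*(-3 + Y) (s(Y, t) = (Y - 3)*(t + t) = (-3 + Y)*(2*t) = 2*t*(-3 + Y))
N(z) = 3 + z
w = -764 (w = -8 + (((3 + 2*6*(-3 + 2))*6)*28)/2 = -8 + (((3 + 2*6*(-1))*6)*28)/2 = -8 + (((3 - 12)*6)*28)/2 = -8 + (-9*6*28)/2 = -8 + (-54*28)/2 = -8 + (½)*(-1512) = -8 - 756 = -764)
w + 640*(-51) = -764 + 640*(-51) = -764 - 32640 = -33404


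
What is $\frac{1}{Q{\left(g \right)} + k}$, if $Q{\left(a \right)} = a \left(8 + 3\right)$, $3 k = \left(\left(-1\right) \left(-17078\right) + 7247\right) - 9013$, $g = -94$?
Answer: $\frac{1}{4070} \approx 0.0002457$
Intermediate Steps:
$k = 5104$ ($k = \frac{\left(\left(-1\right) \left(-17078\right) + 7247\right) - 9013}{3} = \frac{\left(17078 + 7247\right) + \left(-13728 + 4715\right)}{3} = \frac{24325 - 9013}{3} = \frac{1}{3} \cdot 15312 = 5104$)
$Q{\left(a \right)} = 11 a$ ($Q{\left(a \right)} = a 11 = 11 a$)
$\frac{1}{Q{\left(g \right)} + k} = \frac{1}{11 \left(-94\right) + 5104} = \frac{1}{-1034 + 5104} = \frac{1}{4070}$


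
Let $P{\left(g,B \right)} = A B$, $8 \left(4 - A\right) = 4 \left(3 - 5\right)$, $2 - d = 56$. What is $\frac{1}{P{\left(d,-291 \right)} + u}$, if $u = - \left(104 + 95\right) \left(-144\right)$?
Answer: $\frac{1}{27201} \approx 3.6763 \cdot 10^{-5}$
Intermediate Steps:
$d = -54$ ($d = 2 - 56 = -54$)
$A = 5$ ($A = 4 - \frac{4 \left(3 - 5\right)}{8} = 4 - \frac{4 \left(-2\right)}{8} = 4 - -1 = 4 + 1 = 5$)
$P{\left(g,B \right)} = 5 B$
$u = 28656$ ($u = - 199 \left(-144\right) = \left(-1\right) \left(-28656\right) = 28656$)
$\frac{1}{P{\left(d,-291 \right)} + u} = \frac{1}{5 \left(-291\right) + 28656} = \frac{1}{-1455 + 28656} = \frac{1}{27201}$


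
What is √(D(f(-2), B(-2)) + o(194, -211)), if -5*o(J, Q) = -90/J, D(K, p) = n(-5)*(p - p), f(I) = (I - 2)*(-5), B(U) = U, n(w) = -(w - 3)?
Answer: 3*√97/97 ≈ 0.30460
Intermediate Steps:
n(w) = 3 - w (n(w) = -(-3 + w) = 3 - w)
f(I) = 10 - 5*I (f(I) = (-2 + I)*(-5) = 10 - 5*I)
D(K, p) = 0 (D(K, p) = (3 - 1*(-5))*(p - p) = (3 + 5)*0 = 8*0 = 0)
o(J, Q) = 18/J (o(J, Q) = -(-18)/J = 18/J)
√(D(f(-2), B(-2)) + o(194, -211)) = √(0 + 18/194) = √(0 + 18*(1/194)) = √(0 + 9/97) = √(9/97) = 3*√97/97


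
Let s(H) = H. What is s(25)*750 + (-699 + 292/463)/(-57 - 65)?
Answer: 1059435845/56486 ≈ 18756.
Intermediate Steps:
s(25)*750 + (-699 + 292/463)/(-57 - 65) = 25*750 + (-699 + 292/463)/(-57 - 65) = 18750 + (-699 + 292*(1/463))/(-122) = 18750 + (-699 + 292/463)*(-1/122) = 18750 - 323345/463*(-1/122) = 18750 + 323345/56486 = 1059435845/56486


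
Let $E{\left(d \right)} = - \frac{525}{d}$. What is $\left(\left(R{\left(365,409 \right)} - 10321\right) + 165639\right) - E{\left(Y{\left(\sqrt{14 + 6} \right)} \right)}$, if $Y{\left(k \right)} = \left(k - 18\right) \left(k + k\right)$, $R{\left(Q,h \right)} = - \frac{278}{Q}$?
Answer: $\frac{34467809911}{221920} - \frac{945 \sqrt{5}}{608} \approx 1.5531 \cdot 10^{5}$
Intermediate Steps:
$Y{\left(k \right)} = 2 k \left(-18 + k\right)$ ($Y{\left(k \right)} = \left(-18 + k\right) 2 k = 2 k \left(-18 + k\right)$)
$\left(\left(R{\left(365,409 \right)} - 10321\right) + 165639\right) - E{\left(Y{\left(\sqrt{14 + 6} \right)} \right)} = \left(\left(- \frac{278}{365} - 10321\right) + 165639\right) - - \frac{525}{2 \sqrt{14 + 6} \left(-18 + \sqrt{14 + 6}\right)} = \left(\left(\left(-278\right) \frac{1}{365} - 10321\right) + 165639\right) - - \frac{525}{2 \sqrt{20} \left(-18 + \sqrt{20}\right)} = \left(\left(- \frac{278}{365} - 10321\right) + 165639\right) - - \frac{525}{2 \cdot 2 \sqrt{5} \left(-18 + 2 \sqrt{5}\right)} = \left(- \frac{3767443}{365} + 165639\right) - - \frac{525}{4 \sqrt{5} \left(-18 + 2 \sqrt{5}\right)} = \frac{56690792}{365} - - 525 \frac{\sqrt{5}}{20 \left(-18 + 2 \sqrt{5}\right)} = \frac{56690792}{365} - - \frac{105 \sqrt{5}}{4 \left(-18 + 2 \sqrt{5}\right)} = \frac{56690792}{365} + \frac{105 \sqrt{5}}{4 \left(-18 + 2 \sqrt{5}\right)}$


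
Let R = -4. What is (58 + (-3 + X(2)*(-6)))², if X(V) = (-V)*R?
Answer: 49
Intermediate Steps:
X(V) = 4*V (X(V) = -V*(-4) = 4*V)
(58 + (-3 + X(2)*(-6)))² = (58 + (-3 + (4*2)*(-6)))² = (58 + (-3 + 8*(-6)))² = (58 + (-3 - 48))² = (58 - 51)² = 7² = 49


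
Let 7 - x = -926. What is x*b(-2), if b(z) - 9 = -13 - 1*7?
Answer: -10263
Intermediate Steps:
x = 933 (x = 7 - 1*(-926) = 7 + 926 = 933)
b(z) = -11 (b(z) = 9 + (-13 - 1*7) = 9 + (-13 - 7) = 9 - 20 = -11)
x*b(-2) = 933*(-11) = -10263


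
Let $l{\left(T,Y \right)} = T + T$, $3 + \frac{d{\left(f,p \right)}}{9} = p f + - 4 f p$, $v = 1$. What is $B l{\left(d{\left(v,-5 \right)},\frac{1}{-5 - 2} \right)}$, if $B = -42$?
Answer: $-9072$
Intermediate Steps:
$d{\left(f,p \right)} = -27 - 27 f p$ ($d{\left(f,p \right)} = -27 + 9 \left(p f + - 4 f p\right) = -27 + 9 \left(f p - 4 f p\right) = -27 + 9 \left(- 3 f p\right) = -27 - 27 f p$)
$l{\left(T,Y \right)} = 2 T$
$B l{\left(d{\left(v,-5 \right)},\frac{1}{-5 - 2} \right)} = - 42 \cdot 2 \left(-27 - 27 \left(-5\right)\right) = - 42 \cdot 2 \left(-27 + 135\right) = - 42 \cdot 2 \cdot 108 = \left(-42\right) 216 = -9072$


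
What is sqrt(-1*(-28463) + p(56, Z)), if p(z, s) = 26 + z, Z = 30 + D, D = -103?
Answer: sqrt(28545) ≈ 168.95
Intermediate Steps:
Z = -73 (Z = 30 - 103 = -73)
sqrt(-1*(-28463) + p(56, Z)) = sqrt(-1*(-28463) + (26 + 56)) = sqrt(28463 + 82) = sqrt(28545)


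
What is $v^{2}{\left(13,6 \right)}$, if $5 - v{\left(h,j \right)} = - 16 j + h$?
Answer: $7744$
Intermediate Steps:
$v{\left(h,j \right)} = 5 - h + 16 j$ ($v{\left(h,j \right)} = 5 - \left(- 16 j + h\right) = 5 - \left(h - 16 j\right) = 5 - h + 16 j$)
$v^{2}{\left(13,6 \right)} = \left(5 - 13 + 16 \cdot 6\right)^{2} = \left(5 - 13 + 96\right)^{2} = 88^{2} = 7744$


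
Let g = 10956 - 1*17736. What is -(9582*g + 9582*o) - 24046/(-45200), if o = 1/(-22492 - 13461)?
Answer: 52787298862104119/812537800 ≈ 6.4966e+7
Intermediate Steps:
o = -1/35953 (o = 1/(-35953) = -1/35953 ≈ -2.7814e-5)
g = -6780 (g = 10956 - 17736 = -6780)
-(9582*g + 9582*o) - 24046/(-45200) = -9582/(1/(-6780 - 1/35953)) - 24046/(-45200) = -9582/(1/(-243761341/35953)) - 24046*(-1/45200) = -9582/(-35953/243761341) + 12023/22600 = -9582*(-243761341/35953) + 12023/22600 = 2335721169462/35953 + 12023/22600 = 52787298862104119/812537800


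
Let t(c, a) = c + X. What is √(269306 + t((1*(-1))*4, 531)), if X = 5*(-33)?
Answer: √269137 ≈ 518.78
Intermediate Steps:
X = -165
t(c, a) = -165 + c (t(c, a) = c - 165 = -165 + c)
√(269306 + t((1*(-1))*4, 531)) = √(269306 + (-165 + (1*(-1))*4)) = √(269306 + (-165 - 1*4)) = √(269306 + (-165 - 4)) = √(269306 - 169) = √269137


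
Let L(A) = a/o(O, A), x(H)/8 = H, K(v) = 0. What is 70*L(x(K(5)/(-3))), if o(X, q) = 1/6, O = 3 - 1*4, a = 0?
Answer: 0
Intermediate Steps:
O = -1 (O = 3 - 4 = -1)
x(H) = 8*H
o(X, q) = ⅙
L(A) = 0 (L(A) = 0/(⅙) = 0*6 = 0)
70*L(x(K(5)/(-3))) = 70*0 = 0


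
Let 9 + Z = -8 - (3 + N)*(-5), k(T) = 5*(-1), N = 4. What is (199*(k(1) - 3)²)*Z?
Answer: 229248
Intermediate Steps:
k(T) = -5
Z = 18 (Z = -9 + (-8 - (3 + 4)*(-5)) = -9 + (-8 - 7*(-5)) = -9 + (-8 - 1*(-35)) = -9 + (-8 + 35) = -9 + 27 = 18)
(199*(k(1) - 3)²)*Z = (199*(-5 - 3)²)*18 = (199*(-8)²)*18 = (199*64)*18 = 12736*18 = 229248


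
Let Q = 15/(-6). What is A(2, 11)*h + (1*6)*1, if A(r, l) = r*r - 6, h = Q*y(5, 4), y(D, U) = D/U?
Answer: 49/4 ≈ 12.250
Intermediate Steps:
Q = -5/2 (Q = 15*(-1/6) = -5/2 ≈ -2.5000)
h = -25/8 (h = -25/(2*4) = -5/2*5/4 = -25/8 ≈ -3.1250)
A(r, l) = -6 + r**2 (A(r, l) = r**2 - 6 = -6 + r**2)
A(2, 11)*h + (1*6)*1 = (-6 + 2**2)*(-25/8) + (1*6)*1 = (-6 + 4)*(-25/8) + 6*1 = -2*(-25/8) + 6 = 25/4 + 6 = 49/4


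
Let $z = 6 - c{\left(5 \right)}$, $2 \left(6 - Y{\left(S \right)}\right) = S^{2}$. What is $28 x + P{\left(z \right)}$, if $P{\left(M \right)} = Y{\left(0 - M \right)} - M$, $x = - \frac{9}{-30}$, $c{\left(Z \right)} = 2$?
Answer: $\frac{12}{5} \approx 2.4$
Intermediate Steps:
$x = \frac{3}{10}$ ($x = - \frac{9 \left(-1\right)}{30} = \left(-1\right) \left(- \frac{3}{10}\right) = \frac{3}{10} \approx 0.3$)
$Y{\left(S \right)} = 6 - \frac{S^{2}}{2}$
$z = 4$ ($z = 6 - 2 = 4$)
$P{\left(M \right)} = 6 - M - \frac{M^{2}}{2}$ ($P{\left(M \right)} = \left(6 - \frac{\left(0 - M\right)^{2}}{2}\right) - M = \left(6 - \frac{\left(- M\right)^{2}}{2}\right) - M = \left(6 - \frac{M^{2}}{2}\right) - M = 6 - M - \frac{M^{2}}{2}$)
$28 x + P{\left(z \right)} = 28 \cdot \frac{3}{10} - \left(-2 + 8\right) = \frac{42}{5} - 6 = \frac{12}{5}$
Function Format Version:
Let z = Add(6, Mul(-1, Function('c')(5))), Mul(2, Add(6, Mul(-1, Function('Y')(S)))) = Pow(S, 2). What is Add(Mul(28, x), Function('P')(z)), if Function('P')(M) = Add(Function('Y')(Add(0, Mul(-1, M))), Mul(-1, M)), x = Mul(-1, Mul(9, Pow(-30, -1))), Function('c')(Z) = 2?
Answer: Rational(12, 5) ≈ 2.4000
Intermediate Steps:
x = Rational(3, 10) (x = Mul(-1, Mul(9, Rational(-1, 30))) = Mul(-1, Rational(-3, 10)) = Rational(3, 10) ≈ 0.30000)
Function('Y')(S) = Add(6, Mul(Rational(-1, 2), Pow(S, 2)))
z = 4 (z = Add(6, Mul(-1, 2)) = Add(6, -2) = 4)
Function('P')(M) = Add(6, Mul(-1, M), Mul(Rational(-1, 2), Pow(M, 2))) (Function('P')(M) = Add(Add(6, Mul(Rational(-1, 2), Pow(Add(0, Mul(-1, M)), 2))), Mul(-1, M)) = Add(Add(6, Mul(Rational(-1, 2), Pow(Mul(-1, M), 2))), Mul(-1, M)) = Add(Add(6, Mul(Rational(-1, 2), Pow(M, 2))), Mul(-1, M)) = Add(6, Mul(-1, M), Mul(Rational(-1, 2), Pow(M, 2))))
Add(Mul(28, x), Function('P')(z)) = Add(Mul(28, Rational(3, 10)), Add(6, Mul(-1, 4), Mul(Rational(-1, 2), Pow(4, 2)))) = Add(Rational(42, 5), Add(6, -4, Mul(Rational(-1, 2), 16))) = Add(Rational(42, 5), Add(6, -4, -8)) = Add(Rational(42, 5), -6) = Rational(12, 5)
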